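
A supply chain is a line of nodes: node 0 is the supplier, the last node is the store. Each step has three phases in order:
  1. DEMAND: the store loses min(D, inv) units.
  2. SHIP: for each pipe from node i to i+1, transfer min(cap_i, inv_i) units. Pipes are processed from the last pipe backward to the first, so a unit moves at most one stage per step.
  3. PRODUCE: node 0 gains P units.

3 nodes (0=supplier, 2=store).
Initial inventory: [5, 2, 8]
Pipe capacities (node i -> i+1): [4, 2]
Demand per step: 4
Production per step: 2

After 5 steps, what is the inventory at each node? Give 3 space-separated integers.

Step 1: demand=4,sold=4 ship[1->2]=2 ship[0->1]=4 prod=2 -> inv=[3 4 6]
Step 2: demand=4,sold=4 ship[1->2]=2 ship[0->1]=3 prod=2 -> inv=[2 5 4]
Step 3: demand=4,sold=4 ship[1->2]=2 ship[0->1]=2 prod=2 -> inv=[2 5 2]
Step 4: demand=4,sold=2 ship[1->2]=2 ship[0->1]=2 prod=2 -> inv=[2 5 2]
Step 5: demand=4,sold=2 ship[1->2]=2 ship[0->1]=2 prod=2 -> inv=[2 5 2]

2 5 2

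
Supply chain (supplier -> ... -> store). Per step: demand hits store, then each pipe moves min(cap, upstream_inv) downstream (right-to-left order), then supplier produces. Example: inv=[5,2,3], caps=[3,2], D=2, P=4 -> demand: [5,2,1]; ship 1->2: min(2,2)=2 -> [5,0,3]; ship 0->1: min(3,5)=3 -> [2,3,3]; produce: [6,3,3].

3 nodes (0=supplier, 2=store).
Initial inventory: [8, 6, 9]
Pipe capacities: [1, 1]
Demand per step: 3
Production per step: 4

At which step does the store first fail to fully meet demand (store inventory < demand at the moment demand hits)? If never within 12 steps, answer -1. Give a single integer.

Step 1: demand=3,sold=3 ship[1->2]=1 ship[0->1]=1 prod=4 -> [11 6 7]
Step 2: demand=3,sold=3 ship[1->2]=1 ship[0->1]=1 prod=4 -> [14 6 5]
Step 3: demand=3,sold=3 ship[1->2]=1 ship[0->1]=1 prod=4 -> [17 6 3]
Step 4: demand=3,sold=3 ship[1->2]=1 ship[0->1]=1 prod=4 -> [20 6 1]
Step 5: demand=3,sold=1 ship[1->2]=1 ship[0->1]=1 prod=4 -> [23 6 1]
Step 6: demand=3,sold=1 ship[1->2]=1 ship[0->1]=1 prod=4 -> [26 6 1]
Step 7: demand=3,sold=1 ship[1->2]=1 ship[0->1]=1 prod=4 -> [29 6 1]
Step 8: demand=3,sold=1 ship[1->2]=1 ship[0->1]=1 prod=4 -> [32 6 1]
Step 9: demand=3,sold=1 ship[1->2]=1 ship[0->1]=1 prod=4 -> [35 6 1]
Step 10: demand=3,sold=1 ship[1->2]=1 ship[0->1]=1 prod=4 -> [38 6 1]
Step 11: demand=3,sold=1 ship[1->2]=1 ship[0->1]=1 prod=4 -> [41 6 1]
Step 12: demand=3,sold=1 ship[1->2]=1 ship[0->1]=1 prod=4 -> [44 6 1]
First stockout at step 5

5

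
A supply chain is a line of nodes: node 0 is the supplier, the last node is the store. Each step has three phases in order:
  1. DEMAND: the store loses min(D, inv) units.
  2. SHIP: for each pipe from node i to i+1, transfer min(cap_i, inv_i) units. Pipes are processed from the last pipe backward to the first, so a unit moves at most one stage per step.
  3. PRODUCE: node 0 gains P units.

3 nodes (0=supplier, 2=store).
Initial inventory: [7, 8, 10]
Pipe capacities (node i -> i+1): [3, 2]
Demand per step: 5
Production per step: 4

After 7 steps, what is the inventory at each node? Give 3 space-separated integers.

Step 1: demand=5,sold=5 ship[1->2]=2 ship[0->1]=3 prod=4 -> inv=[8 9 7]
Step 2: demand=5,sold=5 ship[1->2]=2 ship[0->1]=3 prod=4 -> inv=[9 10 4]
Step 3: demand=5,sold=4 ship[1->2]=2 ship[0->1]=3 prod=4 -> inv=[10 11 2]
Step 4: demand=5,sold=2 ship[1->2]=2 ship[0->1]=3 prod=4 -> inv=[11 12 2]
Step 5: demand=5,sold=2 ship[1->2]=2 ship[0->1]=3 prod=4 -> inv=[12 13 2]
Step 6: demand=5,sold=2 ship[1->2]=2 ship[0->1]=3 prod=4 -> inv=[13 14 2]
Step 7: demand=5,sold=2 ship[1->2]=2 ship[0->1]=3 prod=4 -> inv=[14 15 2]

14 15 2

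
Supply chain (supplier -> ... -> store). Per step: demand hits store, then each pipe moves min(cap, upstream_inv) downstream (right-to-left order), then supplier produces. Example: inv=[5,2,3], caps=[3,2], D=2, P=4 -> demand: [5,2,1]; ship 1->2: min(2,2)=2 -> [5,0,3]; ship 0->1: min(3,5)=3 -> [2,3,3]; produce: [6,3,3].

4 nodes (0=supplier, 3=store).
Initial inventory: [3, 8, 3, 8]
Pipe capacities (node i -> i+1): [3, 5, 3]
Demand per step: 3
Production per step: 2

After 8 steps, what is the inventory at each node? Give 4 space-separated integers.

Step 1: demand=3,sold=3 ship[2->3]=3 ship[1->2]=5 ship[0->1]=3 prod=2 -> inv=[2 6 5 8]
Step 2: demand=3,sold=3 ship[2->3]=3 ship[1->2]=5 ship[0->1]=2 prod=2 -> inv=[2 3 7 8]
Step 3: demand=3,sold=3 ship[2->3]=3 ship[1->2]=3 ship[0->1]=2 prod=2 -> inv=[2 2 7 8]
Step 4: demand=3,sold=3 ship[2->3]=3 ship[1->2]=2 ship[0->1]=2 prod=2 -> inv=[2 2 6 8]
Step 5: demand=3,sold=3 ship[2->3]=3 ship[1->2]=2 ship[0->1]=2 prod=2 -> inv=[2 2 5 8]
Step 6: demand=3,sold=3 ship[2->3]=3 ship[1->2]=2 ship[0->1]=2 prod=2 -> inv=[2 2 4 8]
Step 7: demand=3,sold=3 ship[2->3]=3 ship[1->2]=2 ship[0->1]=2 prod=2 -> inv=[2 2 3 8]
Step 8: demand=3,sold=3 ship[2->3]=3 ship[1->2]=2 ship[0->1]=2 prod=2 -> inv=[2 2 2 8]

2 2 2 8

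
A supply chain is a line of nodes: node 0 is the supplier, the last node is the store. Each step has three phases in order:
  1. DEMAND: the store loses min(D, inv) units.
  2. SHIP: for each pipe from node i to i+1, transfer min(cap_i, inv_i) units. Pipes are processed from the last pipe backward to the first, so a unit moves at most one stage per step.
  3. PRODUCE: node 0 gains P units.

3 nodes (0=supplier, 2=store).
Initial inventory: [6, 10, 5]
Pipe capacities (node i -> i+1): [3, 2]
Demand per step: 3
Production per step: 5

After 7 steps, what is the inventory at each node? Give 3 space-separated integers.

Step 1: demand=3,sold=3 ship[1->2]=2 ship[0->1]=3 prod=5 -> inv=[8 11 4]
Step 2: demand=3,sold=3 ship[1->2]=2 ship[0->1]=3 prod=5 -> inv=[10 12 3]
Step 3: demand=3,sold=3 ship[1->2]=2 ship[0->1]=3 prod=5 -> inv=[12 13 2]
Step 4: demand=3,sold=2 ship[1->2]=2 ship[0->1]=3 prod=5 -> inv=[14 14 2]
Step 5: demand=3,sold=2 ship[1->2]=2 ship[0->1]=3 prod=5 -> inv=[16 15 2]
Step 6: demand=3,sold=2 ship[1->2]=2 ship[0->1]=3 prod=5 -> inv=[18 16 2]
Step 7: demand=3,sold=2 ship[1->2]=2 ship[0->1]=3 prod=5 -> inv=[20 17 2]

20 17 2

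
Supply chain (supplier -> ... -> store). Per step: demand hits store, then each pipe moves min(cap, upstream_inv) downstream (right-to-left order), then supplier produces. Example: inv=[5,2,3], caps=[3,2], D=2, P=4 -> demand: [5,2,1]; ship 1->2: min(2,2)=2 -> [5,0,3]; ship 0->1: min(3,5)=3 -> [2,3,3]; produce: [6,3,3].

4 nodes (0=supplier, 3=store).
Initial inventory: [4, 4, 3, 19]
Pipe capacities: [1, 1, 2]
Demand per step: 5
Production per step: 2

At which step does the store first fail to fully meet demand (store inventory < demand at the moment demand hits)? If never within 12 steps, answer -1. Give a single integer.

Step 1: demand=5,sold=5 ship[2->3]=2 ship[1->2]=1 ship[0->1]=1 prod=2 -> [5 4 2 16]
Step 2: demand=5,sold=5 ship[2->3]=2 ship[1->2]=1 ship[0->1]=1 prod=2 -> [6 4 1 13]
Step 3: demand=5,sold=5 ship[2->3]=1 ship[1->2]=1 ship[0->1]=1 prod=2 -> [7 4 1 9]
Step 4: demand=5,sold=5 ship[2->3]=1 ship[1->2]=1 ship[0->1]=1 prod=2 -> [8 4 1 5]
Step 5: demand=5,sold=5 ship[2->3]=1 ship[1->2]=1 ship[0->1]=1 prod=2 -> [9 4 1 1]
Step 6: demand=5,sold=1 ship[2->3]=1 ship[1->2]=1 ship[0->1]=1 prod=2 -> [10 4 1 1]
Step 7: demand=5,sold=1 ship[2->3]=1 ship[1->2]=1 ship[0->1]=1 prod=2 -> [11 4 1 1]
Step 8: demand=5,sold=1 ship[2->3]=1 ship[1->2]=1 ship[0->1]=1 prod=2 -> [12 4 1 1]
Step 9: demand=5,sold=1 ship[2->3]=1 ship[1->2]=1 ship[0->1]=1 prod=2 -> [13 4 1 1]
Step 10: demand=5,sold=1 ship[2->3]=1 ship[1->2]=1 ship[0->1]=1 prod=2 -> [14 4 1 1]
Step 11: demand=5,sold=1 ship[2->3]=1 ship[1->2]=1 ship[0->1]=1 prod=2 -> [15 4 1 1]
Step 12: demand=5,sold=1 ship[2->3]=1 ship[1->2]=1 ship[0->1]=1 prod=2 -> [16 4 1 1]
First stockout at step 6

6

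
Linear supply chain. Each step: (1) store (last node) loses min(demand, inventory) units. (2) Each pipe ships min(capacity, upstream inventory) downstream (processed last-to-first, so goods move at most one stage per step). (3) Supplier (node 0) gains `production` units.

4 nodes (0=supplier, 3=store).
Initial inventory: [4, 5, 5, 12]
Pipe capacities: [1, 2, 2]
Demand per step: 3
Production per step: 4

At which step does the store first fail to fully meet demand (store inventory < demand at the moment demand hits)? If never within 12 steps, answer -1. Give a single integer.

Step 1: demand=3,sold=3 ship[2->3]=2 ship[1->2]=2 ship[0->1]=1 prod=4 -> [7 4 5 11]
Step 2: demand=3,sold=3 ship[2->3]=2 ship[1->2]=2 ship[0->1]=1 prod=4 -> [10 3 5 10]
Step 3: demand=3,sold=3 ship[2->3]=2 ship[1->2]=2 ship[0->1]=1 prod=4 -> [13 2 5 9]
Step 4: demand=3,sold=3 ship[2->3]=2 ship[1->2]=2 ship[0->1]=1 prod=4 -> [16 1 5 8]
Step 5: demand=3,sold=3 ship[2->3]=2 ship[1->2]=1 ship[0->1]=1 prod=4 -> [19 1 4 7]
Step 6: demand=3,sold=3 ship[2->3]=2 ship[1->2]=1 ship[0->1]=1 prod=4 -> [22 1 3 6]
Step 7: demand=3,sold=3 ship[2->3]=2 ship[1->2]=1 ship[0->1]=1 prod=4 -> [25 1 2 5]
Step 8: demand=3,sold=3 ship[2->3]=2 ship[1->2]=1 ship[0->1]=1 prod=4 -> [28 1 1 4]
Step 9: demand=3,sold=3 ship[2->3]=1 ship[1->2]=1 ship[0->1]=1 prod=4 -> [31 1 1 2]
Step 10: demand=3,sold=2 ship[2->3]=1 ship[1->2]=1 ship[0->1]=1 prod=4 -> [34 1 1 1]
Step 11: demand=3,sold=1 ship[2->3]=1 ship[1->2]=1 ship[0->1]=1 prod=4 -> [37 1 1 1]
Step 12: demand=3,sold=1 ship[2->3]=1 ship[1->2]=1 ship[0->1]=1 prod=4 -> [40 1 1 1]
First stockout at step 10

10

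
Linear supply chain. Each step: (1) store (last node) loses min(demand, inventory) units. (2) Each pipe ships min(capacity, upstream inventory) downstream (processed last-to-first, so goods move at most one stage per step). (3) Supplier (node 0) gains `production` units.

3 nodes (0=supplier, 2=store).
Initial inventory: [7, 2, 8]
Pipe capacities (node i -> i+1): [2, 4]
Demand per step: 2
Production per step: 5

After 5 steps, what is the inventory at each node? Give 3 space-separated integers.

Step 1: demand=2,sold=2 ship[1->2]=2 ship[0->1]=2 prod=5 -> inv=[10 2 8]
Step 2: demand=2,sold=2 ship[1->2]=2 ship[0->1]=2 prod=5 -> inv=[13 2 8]
Step 3: demand=2,sold=2 ship[1->2]=2 ship[0->1]=2 prod=5 -> inv=[16 2 8]
Step 4: demand=2,sold=2 ship[1->2]=2 ship[0->1]=2 prod=5 -> inv=[19 2 8]
Step 5: demand=2,sold=2 ship[1->2]=2 ship[0->1]=2 prod=5 -> inv=[22 2 8]

22 2 8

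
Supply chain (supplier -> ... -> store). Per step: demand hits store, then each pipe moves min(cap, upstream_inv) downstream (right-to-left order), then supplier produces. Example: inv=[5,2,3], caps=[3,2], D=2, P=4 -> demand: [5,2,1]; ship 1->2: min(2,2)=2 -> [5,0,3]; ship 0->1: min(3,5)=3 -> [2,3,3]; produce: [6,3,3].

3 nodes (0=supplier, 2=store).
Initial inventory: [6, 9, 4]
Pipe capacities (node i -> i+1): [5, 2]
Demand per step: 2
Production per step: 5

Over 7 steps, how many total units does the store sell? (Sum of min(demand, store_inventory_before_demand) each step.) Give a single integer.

Answer: 14

Derivation:
Step 1: sold=2 (running total=2) -> [6 12 4]
Step 2: sold=2 (running total=4) -> [6 15 4]
Step 3: sold=2 (running total=6) -> [6 18 4]
Step 4: sold=2 (running total=8) -> [6 21 4]
Step 5: sold=2 (running total=10) -> [6 24 4]
Step 6: sold=2 (running total=12) -> [6 27 4]
Step 7: sold=2 (running total=14) -> [6 30 4]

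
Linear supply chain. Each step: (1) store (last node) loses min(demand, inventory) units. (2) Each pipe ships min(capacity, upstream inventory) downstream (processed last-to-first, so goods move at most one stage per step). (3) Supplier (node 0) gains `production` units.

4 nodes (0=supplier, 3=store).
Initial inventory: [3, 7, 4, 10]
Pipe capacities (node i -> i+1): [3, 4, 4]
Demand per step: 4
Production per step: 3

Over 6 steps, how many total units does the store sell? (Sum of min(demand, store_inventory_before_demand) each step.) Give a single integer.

Step 1: sold=4 (running total=4) -> [3 6 4 10]
Step 2: sold=4 (running total=8) -> [3 5 4 10]
Step 3: sold=4 (running total=12) -> [3 4 4 10]
Step 4: sold=4 (running total=16) -> [3 3 4 10]
Step 5: sold=4 (running total=20) -> [3 3 3 10]
Step 6: sold=4 (running total=24) -> [3 3 3 9]

Answer: 24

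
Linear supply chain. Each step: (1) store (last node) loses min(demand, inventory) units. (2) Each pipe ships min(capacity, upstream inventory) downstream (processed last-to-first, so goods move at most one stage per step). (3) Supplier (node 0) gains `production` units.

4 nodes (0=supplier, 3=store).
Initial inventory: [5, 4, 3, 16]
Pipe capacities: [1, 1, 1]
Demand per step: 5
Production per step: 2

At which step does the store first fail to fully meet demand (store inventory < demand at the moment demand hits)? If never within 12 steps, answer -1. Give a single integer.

Step 1: demand=5,sold=5 ship[2->3]=1 ship[1->2]=1 ship[0->1]=1 prod=2 -> [6 4 3 12]
Step 2: demand=5,sold=5 ship[2->3]=1 ship[1->2]=1 ship[0->1]=1 prod=2 -> [7 4 3 8]
Step 3: demand=5,sold=5 ship[2->3]=1 ship[1->2]=1 ship[0->1]=1 prod=2 -> [8 4 3 4]
Step 4: demand=5,sold=4 ship[2->3]=1 ship[1->2]=1 ship[0->1]=1 prod=2 -> [9 4 3 1]
Step 5: demand=5,sold=1 ship[2->3]=1 ship[1->2]=1 ship[0->1]=1 prod=2 -> [10 4 3 1]
Step 6: demand=5,sold=1 ship[2->3]=1 ship[1->2]=1 ship[0->1]=1 prod=2 -> [11 4 3 1]
Step 7: demand=5,sold=1 ship[2->3]=1 ship[1->2]=1 ship[0->1]=1 prod=2 -> [12 4 3 1]
Step 8: demand=5,sold=1 ship[2->3]=1 ship[1->2]=1 ship[0->1]=1 prod=2 -> [13 4 3 1]
Step 9: demand=5,sold=1 ship[2->3]=1 ship[1->2]=1 ship[0->1]=1 prod=2 -> [14 4 3 1]
Step 10: demand=5,sold=1 ship[2->3]=1 ship[1->2]=1 ship[0->1]=1 prod=2 -> [15 4 3 1]
Step 11: demand=5,sold=1 ship[2->3]=1 ship[1->2]=1 ship[0->1]=1 prod=2 -> [16 4 3 1]
Step 12: demand=5,sold=1 ship[2->3]=1 ship[1->2]=1 ship[0->1]=1 prod=2 -> [17 4 3 1]
First stockout at step 4

4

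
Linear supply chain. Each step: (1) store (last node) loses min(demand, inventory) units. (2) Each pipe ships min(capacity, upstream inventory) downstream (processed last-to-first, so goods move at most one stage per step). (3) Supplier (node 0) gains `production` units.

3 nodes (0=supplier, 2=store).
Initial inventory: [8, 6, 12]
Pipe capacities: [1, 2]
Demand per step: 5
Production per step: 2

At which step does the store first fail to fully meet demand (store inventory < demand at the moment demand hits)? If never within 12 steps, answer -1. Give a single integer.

Step 1: demand=5,sold=5 ship[1->2]=2 ship[0->1]=1 prod=2 -> [9 5 9]
Step 2: demand=5,sold=5 ship[1->2]=2 ship[0->1]=1 prod=2 -> [10 4 6]
Step 3: demand=5,sold=5 ship[1->2]=2 ship[0->1]=1 prod=2 -> [11 3 3]
Step 4: demand=5,sold=3 ship[1->2]=2 ship[0->1]=1 prod=2 -> [12 2 2]
Step 5: demand=5,sold=2 ship[1->2]=2 ship[0->1]=1 prod=2 -> [13 1 2]
Step 6: demand=5,sold=2 ship[1->2]=1 ship[0->1]=1 prod=2 -> [14 1 1]
Step 7: demand=5,sold=1 ship[1->2]=1 ship[0->1]=1 prod=2 -> [15 1 1]
Step 8: demand=5,sold=1 ship[1->2]=1 ship[0->1]=1 prod=2 -> [16 1 1]
Step 9: demand=5,sold=1 ship[1->2]=1 ship[0->1]=1 prod=2 -> [17 1 1]
Step 10: demand=5,sold=1 ship[1->2]=1 ship[0->1]=1 prod=2 -> [18 1 1]
Step 11: demand=5,sold=1 ship[1->2]=1 ship[0->1]=1 prod=2 -> [19 1 1]
Step 12: demand=5,sold=1 ship[1->2]=1 ship[0->1]=1 prod=2 -> [20 1 1]
First stockout at step 4

4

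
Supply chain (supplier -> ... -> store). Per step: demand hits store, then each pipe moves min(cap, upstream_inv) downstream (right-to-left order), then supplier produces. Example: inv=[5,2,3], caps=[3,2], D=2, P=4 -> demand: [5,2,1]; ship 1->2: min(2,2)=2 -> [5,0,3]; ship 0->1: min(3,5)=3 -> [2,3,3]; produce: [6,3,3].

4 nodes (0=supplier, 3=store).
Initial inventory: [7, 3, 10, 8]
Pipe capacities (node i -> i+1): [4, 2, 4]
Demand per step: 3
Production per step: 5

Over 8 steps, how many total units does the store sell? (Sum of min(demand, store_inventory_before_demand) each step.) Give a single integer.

Answer: 24

Derivation:
Step 1: sold=3 (running total=3) -> [8 5 8 9]
Step 2: sold=3 (running total=6) -> [9 7 6 10]
Step 3: sold=3 (running total=9) -> [10 9 4 11]
Step 4: sold=3 (running total=12) -> [11 11 2 12]
Step 5: sold=3 (running total=15) -> [12 13 2 11]
Step 6: sold=3 (running total=18) -> [13 15 2 10]
Step 7: sold=3 (running total=21) -> [14 17 2 9]
Step 8: sold=3 (running total=24) -> [15 19 2 8]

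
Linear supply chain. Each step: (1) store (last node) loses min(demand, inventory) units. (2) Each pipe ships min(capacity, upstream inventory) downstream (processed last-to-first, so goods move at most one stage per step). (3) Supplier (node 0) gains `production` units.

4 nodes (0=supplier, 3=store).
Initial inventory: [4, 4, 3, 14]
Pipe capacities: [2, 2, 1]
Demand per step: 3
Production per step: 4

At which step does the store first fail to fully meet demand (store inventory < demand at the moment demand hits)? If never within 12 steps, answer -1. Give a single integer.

Step 1: demand=3,sold=3 ship[2->3]=1 ship[1->2]=2 ship[0->1]=2 prod=4 -> [6 4 4 12]
Step 2: demand=3,sold=3 ship[2->3]=1 ship[1->2]=2 ship[0->1]=2 prod=4 -> [8 4 5 10]
Step 3: demand=3,sold=3 ship[2->3]=1 ship[1->2]=2 ship[0->1]=2 prod=4 -> [10 4 6 8]
Step 4: demand=3,sold=3 ship[2->3]=1 ship[1->2]=2 ship[0->1]=2 prod=4 -> [12 4 7 6]
Step 5: demand=3,sold=3 ship[2->3]=1 ship[1->2]=2 ship[0->1]=2 prod=4 -> [14 4 8 4]
Step 6: demand=3,sold=3 ship[2->3]=1 ship[1->2]=2 ship[0->1]=2 prod=4 -> [16 4 9 2]
Step 7: demand=3,sold=2 ship[2->3]=1 ship[1->2]=2 ship[0->1]=2 prod=4 -> [18 4 10 1]
Step 8: demand=3,sold=1 ship[2->3]=1 ship[1->2]=2 ship[0->1]=2 prod=4 -> [20 4 11 1]
Step 9: demand=3,sold=1 ship[2->3]=1 ship[1->2]=2 ship[0->1]=2 prod=4 -> [22 4 12 1]
Step 10: demand=3,sold=1 ship[2->3]=1 ship[1->2]=2 ship[0->1]=2 prod=4 -> [24 4 13 1]
Step 11: demand=3,sold=1 ship[2->3]=1 ship[1->2]=2 ship[0->1]=2 prod=4 -> [26 4 14 1]
Step 12: demand=3,sold=1 ship[2->3]=1 ship[1->2]=2 ship[0->1]=2 prod=4 -> [28 4 15 1]
First stockout at step 7

7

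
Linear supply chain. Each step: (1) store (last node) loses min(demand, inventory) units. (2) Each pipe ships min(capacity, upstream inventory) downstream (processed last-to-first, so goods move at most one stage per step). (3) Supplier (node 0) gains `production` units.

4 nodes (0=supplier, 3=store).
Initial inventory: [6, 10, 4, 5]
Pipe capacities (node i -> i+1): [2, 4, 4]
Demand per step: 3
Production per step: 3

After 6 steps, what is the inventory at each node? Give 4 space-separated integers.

Step 1: demand=3,sold=3 ship[2->3]=4 ship[1->2]=4 ship[0->1]=2 prod=3 -> inv=[7 8 4 6]
Step 2: demand=3,sold=3 ship[2->3]=4 ship[1->2]=4 ship[0->1]=2 prod=3 -> inv=[8 6 4 7]
Step 3: demand=3,sold=3 ship[2->3]=4 ship[1->2]=4 ship[0->1]=2 prod=3 -> inv=[9 4 4 8]
Step 4: demand=3,sold=3 ship[2->3]=4 ship[1->2]=4 ship[0->1]=2 prod=3 -> inv=[10 2 4 9]
Step 5: demand=3,sold=3 ship[2->3]=4 ship[1->2]=2 ship[0->1]=2 prod=3 -> inv=[11 2 2 10]
Step 6: demand=3,sold=3 ship[2->3]=2 ship[1->2]=2 ship[0->1]=2 prod=3 -> inv=[12 2 2 9]

12 2 2 9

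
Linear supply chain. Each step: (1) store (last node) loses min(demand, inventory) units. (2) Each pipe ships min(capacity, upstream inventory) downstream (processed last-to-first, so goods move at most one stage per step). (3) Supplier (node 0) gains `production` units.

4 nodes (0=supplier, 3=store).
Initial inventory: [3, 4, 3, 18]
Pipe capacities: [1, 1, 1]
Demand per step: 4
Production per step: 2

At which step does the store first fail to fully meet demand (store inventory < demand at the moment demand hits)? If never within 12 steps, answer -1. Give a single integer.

Step 1: demand=4,sold=4 ship[2->3]=1 ship[1->2]=1 ship[0->1]=1 prod=2 -> [4 4 3 15]
Step 2: demand=4,sold=4 ship[2->3]=1 ship[1->2]=1 ship[0->1]=1 prod=2 -> [5 4 3 12]
Step 3: demand=4,sold=4 ship[2->3]=1 ship[1->2]=1 ship[0->1]=1 prod=2 -> [6 4 3 9]
Step 4: demand=4,sold=4 ship[2->3]=1 ship[1->2]=1 ship[0->1]=1 prod=2 -> [7 4 3 6]
Step 5: demand=4,sold=4 ship[2->3]=1 ship[1->2]=1 ship[0->1]=1 prod=2 -> [8 4 3 3]
Step 6: demand=4,sold=3 ship[2->3]=1 ship[1->2]=1 ship[0->1]=1 prod=2 -> [9 4 3 1]
Step 7: demand=4,sold=1 ship[2->3]=1 ship[1->2]=1 ship[0->1]=1 prod=2 -> [10 4 3 1]
Step 8: demand=4,sold=1 ship[2->3]=1 ship[1->2]=1 ship[0->1]=1 prod=2 -> [11 4 3 1]
Step 9: demand=4,sold=1 ship[2->3]=1 ship[1->2]=1 ship[0->1]=1 prod=2 -> [12 4 3 1]
Step 10: demand=4,sold=1 ship[2->3]=1 ship[1->2]=1 ship[0->1]=1 prod=2 -> [13 4 3 1]
Step 11: demand=4,sold=1 ship[2->3]=1 ship[1->2]=1 ship[0->1]=1 prod=2 -> [14 4 3 1]
Step 12: demand=4,sold=1 ship[2->3]=1 ship[1->2]=1 ship[0->1]=1 prod=2 -> [15 4 3 1]
First stockout at step 6

6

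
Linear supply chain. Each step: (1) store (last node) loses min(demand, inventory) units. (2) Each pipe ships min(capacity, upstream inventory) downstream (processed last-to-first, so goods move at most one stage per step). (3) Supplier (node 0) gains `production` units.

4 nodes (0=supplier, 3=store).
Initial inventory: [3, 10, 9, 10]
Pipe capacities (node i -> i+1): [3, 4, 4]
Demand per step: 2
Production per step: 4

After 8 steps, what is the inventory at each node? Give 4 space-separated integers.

Step 1: demand=2,sold=2 ship[2->3]=4 ship[1->2]=4 ship[0->1]=3 prod=4 -> inv=[4 9 9 12]
Step 2: demand=2,sold=2 ship[2->3]=4 ship[1->2]=4 ship[0->1]=3 prod=4 -> inv=[5 8 9 14]
Step 3: demand=2,sold=2 ship[2->3]=4 ship[1->2]=4 ship[0->1]=3 prod=4 -> inv=[6 7 9 16]
Step 4: demand=2,sold=2 ship[2->3]=4 ship[1->2]=4 ship[0->1]=3 prod=4 -> inv=[7 6 9 18]
Step 5: demand=2,sold=2 ship[2->3]=4 ship[1->2]=4 ship[0->1]=3 prod=4 -> inv=[8 5 9 20]
Step 6: demand=2,sold=2 ship[2->3]=4 ship[1->2]=4 ship[0->1]=3 prod=4 -> inv=[9 4 9 22]
Step 7: demand=2,sold=2 ship[2->3]=4 ship[1->2]=4 ship[0->1]=3 prod=4 -> inv=[10 3 9 24]
Step 8: demand=2,sold=2 ship[2->3]=4 ship[1->2]=3 ship[0->1]=3 prod=4 -> inv=[11 3 8 26]

11 3 8 26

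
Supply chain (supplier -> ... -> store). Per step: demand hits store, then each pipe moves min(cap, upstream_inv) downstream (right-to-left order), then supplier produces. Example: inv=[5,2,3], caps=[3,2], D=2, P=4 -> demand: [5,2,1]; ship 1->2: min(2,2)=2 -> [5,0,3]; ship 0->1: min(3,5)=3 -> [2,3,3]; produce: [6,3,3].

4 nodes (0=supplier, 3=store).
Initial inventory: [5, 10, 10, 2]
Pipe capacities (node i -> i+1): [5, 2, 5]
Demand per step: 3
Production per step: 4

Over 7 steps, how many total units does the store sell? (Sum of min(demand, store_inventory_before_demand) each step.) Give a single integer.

Step 1: sold=2 (running total=2) -> [4 13 7 5]
Step 2: sold=3 (running total=5) -> [4 15 4 7]
Step 3: sold=3 (running total=8) -> [4 17 2 8]
Step 4: sold=3 (running total=11) -> [4 19 2 7]
Step 5: sold=3 (running total=14) -> [4 21 2 6]
Step 6: sold=3 (running total=17) -> [4 23 2 5]
Step 7: sold=3 (running total=20) -> [4 25 2 4]

Answer: 20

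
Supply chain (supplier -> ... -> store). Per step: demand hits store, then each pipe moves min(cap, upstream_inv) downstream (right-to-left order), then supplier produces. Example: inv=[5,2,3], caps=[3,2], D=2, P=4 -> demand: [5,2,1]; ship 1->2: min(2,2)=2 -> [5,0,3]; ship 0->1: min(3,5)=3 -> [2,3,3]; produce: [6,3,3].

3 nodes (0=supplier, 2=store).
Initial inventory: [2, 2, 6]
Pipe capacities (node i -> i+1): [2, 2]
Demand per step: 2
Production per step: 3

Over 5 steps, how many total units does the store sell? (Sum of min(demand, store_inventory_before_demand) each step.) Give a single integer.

Answer: 10

Derivation:
Step 1: sold=2 (running total=2) -> [3 2 6]
Step 2: sold=2 (running total=4) -> [4 2 6]
Step 3: sold=2 (running total=6) -> [5 2 6]
Step 4: sold=2 (running total=8) -> [6 2 6]
Step 5: sold=2 (running total=10) -> [7 2 6]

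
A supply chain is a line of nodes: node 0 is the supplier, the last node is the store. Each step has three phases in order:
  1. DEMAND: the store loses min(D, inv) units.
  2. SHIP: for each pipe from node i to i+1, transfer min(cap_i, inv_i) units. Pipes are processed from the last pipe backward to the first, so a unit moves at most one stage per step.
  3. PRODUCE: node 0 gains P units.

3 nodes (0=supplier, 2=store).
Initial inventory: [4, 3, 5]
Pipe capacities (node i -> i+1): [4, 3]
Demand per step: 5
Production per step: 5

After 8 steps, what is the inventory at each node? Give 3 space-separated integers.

Step 1: demand=5,sold=5 ship[1->2]=3 ship[0->1]=4 prod=5 -> inv=[5 4 3]
Step 2: demand=5,sold=3 ship[1->2]=3 ship[0->1]=4 prod=5 -> inv=[6 5 3]
Step 3: demand=5,sold=3 ship[1->2]=3 ship[0->1]=4 prod=5 -> inv=[7 6 3]
Step 4: demand=5,sold=3 ship[1->2]=3 ship[0->1]=4 prod=5 -> inv=[8 7 3]
Step 5: demand=5,sold=3 ship[1->2]=3 ship[0->1]=4 prod=5 -> inv=[9 8 3]
Step 6: demand=5,sold=3 ship[1->2]=3 ship[0->1]=4 prod=5 -> inv=[10 9 3]
Step 7: demand=5,sold=3 ship[1->2]=3 ship[0->1]=4 prod=5 -> inv=[11 10 3]
Step 8: demand=5,sold=3 ship[1->2]=3 ship[0->1]=4 prod=5 -> inv=[12 11 3]

12 11 3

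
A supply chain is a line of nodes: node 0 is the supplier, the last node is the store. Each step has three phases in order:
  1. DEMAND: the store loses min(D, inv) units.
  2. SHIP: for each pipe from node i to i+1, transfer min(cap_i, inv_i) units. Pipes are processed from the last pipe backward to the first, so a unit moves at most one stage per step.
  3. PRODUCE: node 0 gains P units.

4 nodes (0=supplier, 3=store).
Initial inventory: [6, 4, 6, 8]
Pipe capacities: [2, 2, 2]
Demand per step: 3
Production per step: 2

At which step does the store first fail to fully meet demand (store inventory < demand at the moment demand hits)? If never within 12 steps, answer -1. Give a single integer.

Step 1: demand=3,sold=3 ship[2->3]=2 ship[1->2]=2 ship[0->1]=2 prod=2 -> [6 4 6 7]
Step 2: demand=3,sold=3 ship[2->3]=2 ship[1->2]=2 ship[0->1]=2 prod=2 -> [6 4 6 6]
Step 3: demand=3,sold=3 ship[2->3]=2 ship[1->2]=2 ship[0->1]=2 prod=2 -> [6 4 6 5]
Step 4: demand=3,sold=3 ship[2->3]=2 ship[1->2]=2 ship[0->1]=2 prod=2 -> [6 4 6 4]
Step 5: demand=3,sold=3 ship[2->3]=2 ship[1->2]=2 ship[0->1]=2 prod=2 -> [6 4 6 3]
Step 6: demand=3,sold=3 ship[2->3]=2 ship[1->2]=2 ship[0->1]=2 prod=2 -> [6 4 6 2]
Step 7: demand=3,sold=2 ship[2->3]=2 ship[1->2]=2 ship[0->1]=2 prod=2 -> [6 4 6 2]
Step 8: demand=3,sold=2 ship[2->3]=2 ship[1->2]=2 ship[0->1]=2 prod=2 -> [6 4 6 2]
Step 9: demand=3,sold=2 ship[2->3]=2 ship[1->2]=2 ship[0->1]=2 prod=2 -> [6 4 6 2]
Step 10: demand=3,sold=2 ship[2->3]=2 ship[1->2]=2 ship[0->1]=2 prod=2 -> [6 4 6 2]
Step 11: demand=3,sold=2 ship[2->3]=2 ship[1->2]=2 ship[0->1]=2 prod=2 -> [6 4 6 2]
Step 12: demand=3,sold=2 ship[2->3]=2 ship[1->2]=2 ship[0->1]=2 prod=2 -> [6 4 6 2]
First stockout at step 7

7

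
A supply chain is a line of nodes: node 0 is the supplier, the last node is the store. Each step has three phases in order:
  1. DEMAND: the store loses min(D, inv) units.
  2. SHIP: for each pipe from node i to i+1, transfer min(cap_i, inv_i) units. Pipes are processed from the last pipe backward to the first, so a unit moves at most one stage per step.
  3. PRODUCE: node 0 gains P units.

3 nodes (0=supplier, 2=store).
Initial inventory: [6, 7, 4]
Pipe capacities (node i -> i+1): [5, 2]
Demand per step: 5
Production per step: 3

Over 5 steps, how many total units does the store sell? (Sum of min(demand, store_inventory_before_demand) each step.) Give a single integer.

Answer: 12

Derivation:
Step 1: sold=4 (running total=4) -> [4 10 2]
Step 2: sold=2 (running total=6) -> [3 12 2]
Step 3: sold=2 (running total=8) -> [3 13 2]
Step 4: sold=2 (running total=10) -> [3 14 2]
Step 5: sold=2 (running total=12) -> [3 15 2]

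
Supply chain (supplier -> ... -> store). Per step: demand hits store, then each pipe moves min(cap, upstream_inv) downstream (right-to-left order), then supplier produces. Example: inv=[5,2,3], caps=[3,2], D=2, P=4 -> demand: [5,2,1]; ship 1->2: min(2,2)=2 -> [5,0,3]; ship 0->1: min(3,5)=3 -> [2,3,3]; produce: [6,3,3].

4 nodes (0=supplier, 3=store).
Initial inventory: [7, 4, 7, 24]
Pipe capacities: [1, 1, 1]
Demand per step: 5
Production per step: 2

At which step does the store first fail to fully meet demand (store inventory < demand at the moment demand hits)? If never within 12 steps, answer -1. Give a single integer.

Step 1: demand=5,sold=5 ship[2->3]=1 ship[1->2]=1 ship[0->1]=1 prod=2 -> [8 4 7 20]
Step 2: demand=5,sold=5 ship[2->3]=1 ship[1->2]=1 ship[0->1]=1 prod=2 -> [9 4 7 16]
Step 3: demand=5,sold=5 ship[2->3]=1 ship[1->2]=1 ship[0->1]=1 prod=2 -> [10 4 7 12]
Step 4: demand=5,sold=5 ship[2->3]=1 ship[1->2]=1 ship[0->1]=1 prod=2 -> [11 4 7 8]
Step 5: demand=5,sold=5 ship[2->3]=1 ship[1->2]=1 ship[0->1]=1 prod=2 -> [12 4 7 4]
Step 6: demand=5,sold=4 ship[2->3]=1 ship[1->2]=1 ship[0->1]=1 prod=2 -> [13 4 7 1]
Step 7: demand=5,sold=1 ship[2->3]=1 ship[1->2]=1 ship[0->1]=1 prod=2 -> [14 4 7 1]
Step 8: demand=5,sold=1 ship[2->3]=1 ship[1->2]=1 ship[0->1]=1 prod=2 -> [15 4 7 1]
Step 9: demand=5,sold=1 ship[2->3]=1 ship[1->2]=1 ship[0->1]=1 prod=2 -> [16 4 7 1]
Step 10: demand=5,sold=1 ship[2->3]=1 ship[1->2]=1 ship[0->1]=1 prod=2 -> [17 4 7 1]
Step 11: demand=5,sold=1 ship[2->3]=1 ship[1->2]=1 ship[0->1]=1 prod=2 -> [18 4 7 1]
Step 12: demand=5,sold=1 ship[2->3]=1 ship[1->2]=1 ship[0->1]=1 prod=2 -> [19 4 7 1]
First stockout at step 6

6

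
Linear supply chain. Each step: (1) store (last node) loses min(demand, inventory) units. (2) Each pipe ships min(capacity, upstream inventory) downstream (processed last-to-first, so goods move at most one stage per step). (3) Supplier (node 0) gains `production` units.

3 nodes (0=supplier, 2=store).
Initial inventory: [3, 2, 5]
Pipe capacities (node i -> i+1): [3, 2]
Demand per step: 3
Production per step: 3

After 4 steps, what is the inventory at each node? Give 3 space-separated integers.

Step 1: demand=3,sold=3 ship[1->2]=2 ship[0->1]=3 prod=3 -> inv=[3 3 4]
Step 2: demand=3,sold=3 ship[1->2]=2 ship[0->1]=3 prod=3 -> inv=[3 4 3]
Step 3: demand=3,sold=3 ship[1->2]=2 ship[0->1]=3 prod=3 -> inv=[3 5 2]
Step 4: demand=3,sold=2 ship[1->2]=2 ship[0->1]=3 prod=3 -> inv=[3 6 2]

3 6 2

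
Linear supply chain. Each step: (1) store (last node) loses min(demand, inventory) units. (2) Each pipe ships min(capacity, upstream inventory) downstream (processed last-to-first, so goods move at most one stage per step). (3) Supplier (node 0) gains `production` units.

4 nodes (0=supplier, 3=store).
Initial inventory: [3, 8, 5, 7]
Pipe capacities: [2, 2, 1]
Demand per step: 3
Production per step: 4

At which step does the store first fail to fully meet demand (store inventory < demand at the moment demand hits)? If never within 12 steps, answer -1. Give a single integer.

Step 1: demand=3,sold=3 ship[2->3]=1 ship[1->2]=2 ship[0->1]=2 prod=4 -> [5 8 6 5]
Step 2: demand=3,sold=3 ship[2->3]=1 ship[1->2]=2 ship[0->1]=2 prod=4 -> [7 8 7 3]
Step 3: demand=3,sold=3 ship[2->3]=1 ship[1->2]=2 ship[0->1]=2 prod=4 -> [9 8 8 1]
Step 4: demand=3,sold=1 ship[2->3]=1 ship[1->2]=2 ship[0->1]=2 prod=4 -> [11 8 9 1]
Step 5: demand=3,sold=1 ship[2->3]=1 ship[1->2]=2 ship[0->1]=2 prod=4 -> [13 8 10 1]
Step 6: demand=3,sold=1 ship[2->3]=1 ship[1->2]=2 ship[0->1]=2 prod=4 -> [15 8 11 1]
Step 7: demand=3,sold=1 ship[2->3]=1 ship[1->2]=2 ship[0->1]=2 prod=4 -> [17 8 12 1]
Step 8: demand=3,sold=1 ship[2->3]=1 ship[1->2]=2 ship[0->1]=2 prod=4 -> [19 8 13 1]
Step 9: demand=3,sold=1 ship[2->3]=1 ship[1->2]=2 ship[0->1]=2 prod=4 -> [21 8 14 1]
Step 10: demand=3,sold=1 ship[2->3]=1 ship[1->2]=2 ship[0->1]=2 prod=4 -> [23 8 15 1]
Step 11: demand=3,sold=1 ship[2->3]=1 ship[1->2]=2 ship[0->1]=2 prod=4 -> [25 8 16 1]
Step 12: demand=3,sold=1 ship[2->3]=1 ship[1->2]=2 ship[0->1]=2 prod=4 -> [27 8 17 1]
First stockout at step 4

4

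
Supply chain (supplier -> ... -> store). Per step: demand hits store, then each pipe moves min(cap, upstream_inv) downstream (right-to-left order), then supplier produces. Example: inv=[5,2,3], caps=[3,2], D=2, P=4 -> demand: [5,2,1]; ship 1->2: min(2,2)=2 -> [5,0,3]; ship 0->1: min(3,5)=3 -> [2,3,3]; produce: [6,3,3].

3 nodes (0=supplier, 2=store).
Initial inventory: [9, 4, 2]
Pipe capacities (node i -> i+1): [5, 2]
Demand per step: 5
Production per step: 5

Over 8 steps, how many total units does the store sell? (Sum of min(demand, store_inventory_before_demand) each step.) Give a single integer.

Answer: 16

Derivation:
Step 1: sold=2 (running total=2) -> [9 7 2]
Step 2: sold=2 (running total=4) -> [9 10 2]
Step 3: sold=2 (running total=6) -> [9 13 2]
Step 4: sold=2 (running total=8) -> [9 16 2]
Step 5: sold=2 (running total=10) -> [9 19 2]
Step 6: sold=2 (running total=12) -> [9 22 2]
Step 7: sold=2 (running total=14) -> [9 25 2]
Step 8: sold=2 (running total=16) -> [9 28 2]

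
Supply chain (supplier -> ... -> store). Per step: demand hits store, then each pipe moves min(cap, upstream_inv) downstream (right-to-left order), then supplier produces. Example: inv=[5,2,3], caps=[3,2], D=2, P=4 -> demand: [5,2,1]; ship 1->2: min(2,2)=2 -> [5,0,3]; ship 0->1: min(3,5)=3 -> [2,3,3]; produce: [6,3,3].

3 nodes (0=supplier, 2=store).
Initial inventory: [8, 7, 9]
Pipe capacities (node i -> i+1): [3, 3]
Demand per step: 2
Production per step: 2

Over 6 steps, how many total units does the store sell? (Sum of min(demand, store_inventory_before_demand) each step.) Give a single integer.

Step 1: sold=2 (running total=2) -> [7 7 10]
Step 2: sold=2 (running total=4) -> [6 7 11]
Step 3: sold=2 (running total=6) -> [5 7 12]
Step 4: sold=2 (running total=8) -> [4 7 13]
Step 5: sold=2 (running total=10) -> [3 7 14]
Step 6: sold=2 (running total=12) -> [2 7 15]

Answer: 12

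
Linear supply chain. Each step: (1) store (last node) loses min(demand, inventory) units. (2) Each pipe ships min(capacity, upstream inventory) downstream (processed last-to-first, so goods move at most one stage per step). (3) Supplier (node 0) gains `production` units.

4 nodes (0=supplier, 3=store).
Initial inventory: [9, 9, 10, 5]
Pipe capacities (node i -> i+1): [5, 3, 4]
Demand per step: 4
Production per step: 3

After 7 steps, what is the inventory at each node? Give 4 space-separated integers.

Step 1: demand=4,sold=4 ship[2->3]=4 ship[1->2]=3 ship[0->1]=5 prod=3 -> inv=[7 11 9 5]
Step 2: demand=4,sold=4 ship[2->3]=4 ship[1->2]=3 ship[0->1]=5 prod=3 -> inv=[5 13 8 5]
Step 3: demand=4,sold=4 ship[2->3]=4 ship[1->2]=3 ship[0->1]=5 prod=3 -> inv=[3 15 7 5]
Step 4: demand=4,sold=4 ship[2->3]=4 ship[1->2]=3 ship[0->1]=3 prod=3 -> inv=[3 15 6 5]
Step 5: demand=4,sold=4 ship[2->3]=4 ship[1->2]=3 ship[0->1]=3 prod=3 -> inv=[3 15 5 5]
Step 6: demand=4,sold=4 ship[2->3]=4 ship[1->2]=3 ship[0->1]=3 prod=3 -> inv=[3 15 4 5]
Step 7: demand=4,sold=4 ship[2->3]=4 ship[1->2]=3 ship[0->1]=3 prod=3 -> inv=[3 15 3 5]

3 15 3 5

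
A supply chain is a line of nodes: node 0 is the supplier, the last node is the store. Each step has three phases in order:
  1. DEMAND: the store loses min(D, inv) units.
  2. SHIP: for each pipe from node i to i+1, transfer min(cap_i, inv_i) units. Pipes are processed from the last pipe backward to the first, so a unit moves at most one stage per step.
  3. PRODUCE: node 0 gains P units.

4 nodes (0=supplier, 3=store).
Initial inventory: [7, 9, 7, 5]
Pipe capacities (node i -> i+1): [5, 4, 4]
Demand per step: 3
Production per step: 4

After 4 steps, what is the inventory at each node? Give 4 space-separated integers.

Step 1: demand=3,sold=3 ship[2->3]=4 ship[1->2]=4 ship[0->1]=5 prod=4 -> inv=[6 10 7 6]
Step 2: demand=3,sold=3 ship[2->3]=4 ship[1->2]=4 ship[0->1]=5 prod=4 -> inv=[5 11 7 7]
Step 3: demand=3,sold=3 ship[2->3]=4 ship[1->2]=4 ship[0->1]=5 prod=4 -> inv=[4 12 7 8]
Step 4: demand=3,sold=3 ship[2->3]=4 ship[1->2]=4 ship[0->1]=4 prod=4 -> inv=[4 12 7 9]

4 12 7 9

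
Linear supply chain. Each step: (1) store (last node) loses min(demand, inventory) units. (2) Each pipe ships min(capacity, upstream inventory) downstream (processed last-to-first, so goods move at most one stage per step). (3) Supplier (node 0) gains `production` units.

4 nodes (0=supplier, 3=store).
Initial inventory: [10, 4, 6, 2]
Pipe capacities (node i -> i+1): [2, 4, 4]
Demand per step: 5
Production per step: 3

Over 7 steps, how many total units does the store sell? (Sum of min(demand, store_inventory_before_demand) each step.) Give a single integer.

Answer: 20

Derivation:
Step 1: sold=2 (running total=2) -> [11 2 6 4]
Step 2: sold=4 (running total=6) -> [12 2 4 4]
Step 3: sold=4 (running total=10) -> [13 2 2 4]
Step 4: sold=4 (running total=14) -> [14 2 2 2]
Step 5: sold=2 (running total=16) -> [15 2 2 2]
Step 6: sold=2 (running total=18) -> [16 2 2 2]
Step 7: sold=2 (running total=20) -> [17 2 2 2]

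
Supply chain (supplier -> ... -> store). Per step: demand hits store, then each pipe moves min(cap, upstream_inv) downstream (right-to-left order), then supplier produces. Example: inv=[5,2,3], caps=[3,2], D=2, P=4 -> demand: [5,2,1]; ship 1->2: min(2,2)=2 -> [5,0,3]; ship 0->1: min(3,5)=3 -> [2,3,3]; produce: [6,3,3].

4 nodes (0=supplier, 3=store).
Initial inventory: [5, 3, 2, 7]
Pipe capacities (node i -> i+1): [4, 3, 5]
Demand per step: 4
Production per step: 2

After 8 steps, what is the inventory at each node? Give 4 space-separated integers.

Step 1: demand=4,sold=4 ship[2->3]=2 ship[1->2]=3 ship[0->1]=4 prod=2 -> inv=[3 4 3 5]
Step 2: demand=4,sold=4 ship[2->3]=3 ship[1->2]=3 ship[0->1]=3 prod=2 -> inv=[2 4 3 4]
Step 3: demand=4,sold=4 ship[2->3]=3 ship[1->2]=3 ship[0->1]=2 prod=2 -> inv=[2 3 3 3]
Step 4: demand=4,sold=3 ship[2->3]=3 ship[1->2]=3 ship[0->1]=2 prod=2 -> inv=[2 2 3 3]
Step 5: demand=4,sold=3 ship[2->3]=3 ship[1->2]=2 ship[0->1]=2 prod=2 -> inv=[2 2 2 3]
Step 6: demand=4,sold=3 ship[2->3]=2 ship[1->2]=2 ship[0->1]=2 prod=2 -> inv=[2 2 2 2]
Step 7: demand=4,sold=2 ship[2->3]=2 ship[1->2]=2 ship[0->1]=2 prod=2 -> inv=[2 2 2 2]
Step 8: demand=4,sold=2 ship[2->3]=2 ship[1->2]=2 ship[0->1]=2 prod=2 -> inv=[2 2 2 2]

2 2 2 2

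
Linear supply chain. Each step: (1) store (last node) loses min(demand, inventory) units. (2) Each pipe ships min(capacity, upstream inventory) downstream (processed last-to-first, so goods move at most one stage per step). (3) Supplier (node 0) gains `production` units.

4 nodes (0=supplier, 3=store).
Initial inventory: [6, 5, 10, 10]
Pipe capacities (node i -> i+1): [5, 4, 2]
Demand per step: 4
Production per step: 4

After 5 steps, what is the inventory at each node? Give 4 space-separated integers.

Step 1: demand=4,sold=4 ship[2->3]=2 ship[1->2]=4 ship[0->1]=5 prod=4 -> inv=[5 6 12 8]
Step 2: demand=4,sold=4 ship[2->3]=2 ship[1->2]=4 ship[0->1]=5 prod=4 -> inv=[4 7 14 6]
Step 3: demand=4,sold=4 ship[2->3]=2 ship[1->2]=4 ship[0->1]=4 prod=4 -> inv=[4 7 16 4]
Step 4: demand=4,sold=4 ship[2->3]=2 ship[1->2]=4 ship[0->1]=4 prod=4 -> inv=[4 7 18 2]
Step 5: demand=4,sold=2 ship[2->3]=2 ship[1->2]=4 ship[0->1]=4 prod=4 -> inv=[4 7 20 2]

4 7 20 2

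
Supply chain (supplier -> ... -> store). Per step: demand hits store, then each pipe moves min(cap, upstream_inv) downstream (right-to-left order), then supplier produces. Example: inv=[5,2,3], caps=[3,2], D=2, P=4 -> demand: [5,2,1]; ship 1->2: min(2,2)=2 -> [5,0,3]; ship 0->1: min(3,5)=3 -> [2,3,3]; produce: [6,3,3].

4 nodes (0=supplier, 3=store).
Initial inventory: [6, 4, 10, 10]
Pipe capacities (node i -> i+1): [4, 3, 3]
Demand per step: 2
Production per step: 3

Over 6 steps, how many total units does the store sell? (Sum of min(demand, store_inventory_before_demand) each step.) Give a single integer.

Answer: 12

Derivation:
Step 1: sold=2 (running total=2) -> [5 5 10 11]
Step 2: sold=2 (running total=4) -> [4 6 10 12]
Step 3: sold=2 (running total=6) -> [3 7 10 13]
Step 4: sold=2 (running total=8) -> [3 7 10 14]
Step 5: sold=2 (running total=10) -> [3 7 10 15]
Step 6: sold=2 (running total=12) -> [3 7 10 16]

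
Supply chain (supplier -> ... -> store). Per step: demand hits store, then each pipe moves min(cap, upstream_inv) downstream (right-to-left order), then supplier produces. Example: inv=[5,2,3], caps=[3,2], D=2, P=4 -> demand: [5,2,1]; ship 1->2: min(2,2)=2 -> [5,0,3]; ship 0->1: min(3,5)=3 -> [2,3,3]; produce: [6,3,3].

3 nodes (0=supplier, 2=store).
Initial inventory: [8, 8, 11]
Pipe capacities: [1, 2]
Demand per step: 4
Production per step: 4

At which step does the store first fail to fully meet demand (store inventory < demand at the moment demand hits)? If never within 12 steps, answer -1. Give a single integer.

Step 1: demand=4,sold=4 ship[1->2]=2 ship[0->1]=1 prod=4 -> [11 7 9]
Step 2: demand=4,sold=4 ship[1->2]=2 ship[0->1]=1 prod=4 -> [14 6 7]
Step 3: demand=4,sold=4 ship[1->2]=2 ship[0->1]=1 prod=4 -> [17 5 5]
Step 4: demand=4,sold=4 ship[1->2]=2 ship[0->1]=1 prod=4 -> [20 4 3]
Step 5: demand=4,sold=3 ship[1->2]=2 ship[0->1]=1 prod=4 -> [23 3 2]
Step 6: demand=4,sold=2 ship[1->2]=2 ship[0->1]=1 prod=4 -> [26 2 2]
Step 7: demand=4,sold=2 ship[1->2]=2 ship[0->1]=1 prod=4 -> [29 1 2]
Step 8: demand=4,sold=2 ship[1->2]=1 ship[0->1]=1 prod=4 -> [32 1 1]
Step 9: demand=4,sold=1 ship[1->2]=1 ship[0->1]=1 prod=4 -> [35 1 1]
Step 10: demand=4,sold=1 ship[1->2]=1 ship[0->1]=1 prod=4 -> [38 1 1]
Step 11: demand=4,sold=1 ship[1->2]=1 ship[0->1]=1 prod=4 -> [41 1 1]
Step 12: demand=4,sold=1 ship[1->2]=1 ship[0->1]=1 prod=4 -> [44 1 1]
First stockout at step 5

5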